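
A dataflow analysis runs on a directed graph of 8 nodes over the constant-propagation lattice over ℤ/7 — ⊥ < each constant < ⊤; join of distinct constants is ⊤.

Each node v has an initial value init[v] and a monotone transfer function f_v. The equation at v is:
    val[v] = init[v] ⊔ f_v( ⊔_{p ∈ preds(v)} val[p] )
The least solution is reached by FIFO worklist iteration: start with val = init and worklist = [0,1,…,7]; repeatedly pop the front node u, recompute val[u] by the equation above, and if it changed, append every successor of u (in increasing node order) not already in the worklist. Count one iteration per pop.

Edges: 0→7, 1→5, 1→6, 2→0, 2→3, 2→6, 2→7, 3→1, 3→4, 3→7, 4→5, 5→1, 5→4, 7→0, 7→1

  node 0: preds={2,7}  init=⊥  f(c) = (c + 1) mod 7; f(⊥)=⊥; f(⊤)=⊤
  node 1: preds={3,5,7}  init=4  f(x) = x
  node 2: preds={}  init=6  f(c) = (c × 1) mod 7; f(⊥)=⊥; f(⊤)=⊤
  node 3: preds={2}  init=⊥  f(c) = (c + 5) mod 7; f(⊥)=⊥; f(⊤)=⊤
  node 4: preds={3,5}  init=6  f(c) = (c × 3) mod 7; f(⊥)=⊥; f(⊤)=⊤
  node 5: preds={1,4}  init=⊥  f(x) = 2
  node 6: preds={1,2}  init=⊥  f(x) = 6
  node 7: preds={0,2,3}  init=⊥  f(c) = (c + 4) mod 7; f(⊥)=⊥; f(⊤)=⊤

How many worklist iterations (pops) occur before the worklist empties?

14

Worklist (14 pops):
  #1 pop 0: in=6 → 0 (was ⊥); enqueue []
  #2 pop 1: in=⊥ → 4 (no change)
  #3 pop 2: in=⊥ → 6 (no change)
  #4 pop 3: in=6 → 4 (was ⊥); enqueue [1]
  #5 pop 4: in=4 → ⊤ (was 6); enqueue []
  #6 pop 5: in=⊤ → 2 (was ⊥); enqueue [4]
  #7 pop 6: in=⊤ → 6 (was ⊥); enqueue []
  #8 pop 7: in=⊤ → ⊤ (was ⊥); enqueue [0]
  #9 pop 1: in=⊤ → ⊤ (was 4); enqueue [5,6]
  #10 pop 4: in=⊤ → ⊤ (no change)
  #11 pop 0: in=⊤ → ⊤ (was 0); enqueue [7]
  #12 pop 5: in=⊤ → 2 (no change)
  #13 pop 6: in=⊤ → 6 (no change)
  #14 pop 7: in=⊤ → ⊤ (no change)

Fixpoint:
  val[0] = ⊤
  val[1] = ⊤
  val[2] = 6
  val[3] = 4
  val[4] = ⊤
  val[5] = 2
  val[6] = 6
  val[7] = ⊤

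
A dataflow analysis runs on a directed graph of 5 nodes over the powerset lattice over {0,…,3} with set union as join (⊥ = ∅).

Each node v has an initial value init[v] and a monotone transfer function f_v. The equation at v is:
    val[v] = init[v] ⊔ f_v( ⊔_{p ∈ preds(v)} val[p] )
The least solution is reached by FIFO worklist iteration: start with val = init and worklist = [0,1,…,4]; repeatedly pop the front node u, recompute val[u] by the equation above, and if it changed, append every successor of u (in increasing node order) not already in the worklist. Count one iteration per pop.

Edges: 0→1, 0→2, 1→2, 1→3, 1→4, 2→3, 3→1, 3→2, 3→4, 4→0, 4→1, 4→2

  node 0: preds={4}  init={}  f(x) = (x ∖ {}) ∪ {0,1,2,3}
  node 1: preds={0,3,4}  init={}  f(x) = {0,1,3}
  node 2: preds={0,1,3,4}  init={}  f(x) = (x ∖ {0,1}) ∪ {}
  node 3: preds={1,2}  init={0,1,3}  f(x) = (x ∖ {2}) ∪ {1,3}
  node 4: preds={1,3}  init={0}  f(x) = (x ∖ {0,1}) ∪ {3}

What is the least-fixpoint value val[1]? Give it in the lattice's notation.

Trace (8 dequeues):
  [1] u=0 | in {0} | out {0,1,2,3} | prev {} | push {}
  [2] u=1 | in {0,1,2,3} | out {0,1,3} | prev {} | push {}
  [3] u=2 | in {0,1,2,3} | out {2,3} | prev {} | push {}
  [4] u=3 | in {0,1,2,3} | out {0,1,3} | ==
  [5] u=4 | in {0,1,3} | out {0,3} | prev {0} | push {0,1,2}
  [6] u=0 | in {0,3} | out {0,1,2,3} | ==
  [7] u=1 | in {0,1,2,3} | out {0,1,3} | ==
  [8] u=2 | in {0,1,2,3} | out {2,3} | ==

Converged values:
  [0] {0,1,2,3}
  [1] {0,1,3}
  [2] {2,3}
  [3] {0,1,3}
  [4] {0,3}

{0,1,3}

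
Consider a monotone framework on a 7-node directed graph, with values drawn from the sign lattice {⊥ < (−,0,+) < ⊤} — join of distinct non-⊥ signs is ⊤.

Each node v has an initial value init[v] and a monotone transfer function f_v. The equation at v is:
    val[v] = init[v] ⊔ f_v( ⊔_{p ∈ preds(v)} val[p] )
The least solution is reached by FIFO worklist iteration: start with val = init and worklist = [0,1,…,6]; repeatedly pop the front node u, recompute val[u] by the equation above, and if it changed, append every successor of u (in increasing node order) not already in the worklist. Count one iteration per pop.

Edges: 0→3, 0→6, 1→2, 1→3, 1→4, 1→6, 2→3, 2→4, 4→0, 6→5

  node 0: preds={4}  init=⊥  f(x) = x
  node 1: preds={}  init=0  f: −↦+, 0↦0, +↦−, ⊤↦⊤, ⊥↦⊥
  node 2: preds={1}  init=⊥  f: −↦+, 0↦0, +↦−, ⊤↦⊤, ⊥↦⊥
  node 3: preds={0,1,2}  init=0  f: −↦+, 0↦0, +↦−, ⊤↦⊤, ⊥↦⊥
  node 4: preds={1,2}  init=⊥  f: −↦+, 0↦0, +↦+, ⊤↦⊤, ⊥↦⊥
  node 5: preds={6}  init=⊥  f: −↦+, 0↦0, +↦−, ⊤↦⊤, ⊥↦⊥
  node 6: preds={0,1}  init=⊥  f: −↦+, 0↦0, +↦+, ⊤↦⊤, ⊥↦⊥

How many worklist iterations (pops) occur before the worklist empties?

Trace (11 dequeues):
  [1] u=0 | in ⊥ | out ⊥ | ==
  [2] u=1 | in ⊥ | out 0 | ==
  [3] u=2 | in 0 | out 0 | prev ⊥ | push {}
  [4] u=3 | in 0 | out 0 | ==
  [5] u=4 | in 0 | out 0 | prev ⊥ | push {0}
  [6] u=5 | in ⊥ | out ⊥ | ==
  [7] u=6 | in 0 | out 0 | prev ⊥ | push {5}
  [8] u=0 | in 0 | out 0 | prev ⊥ | push {3,6}
  [9] u=5 | in 0 | out 0 | prev ⊥ | push {}
  [10] u=3 | in 0 | out 0 | ==
  [11] u=6 | in 0 | out 0 | ==

Converged values:
  [0] 0
  [1] 0
  [2] 0
  [3] 0
  [4] 0
  [5] 0
  [6] 0

11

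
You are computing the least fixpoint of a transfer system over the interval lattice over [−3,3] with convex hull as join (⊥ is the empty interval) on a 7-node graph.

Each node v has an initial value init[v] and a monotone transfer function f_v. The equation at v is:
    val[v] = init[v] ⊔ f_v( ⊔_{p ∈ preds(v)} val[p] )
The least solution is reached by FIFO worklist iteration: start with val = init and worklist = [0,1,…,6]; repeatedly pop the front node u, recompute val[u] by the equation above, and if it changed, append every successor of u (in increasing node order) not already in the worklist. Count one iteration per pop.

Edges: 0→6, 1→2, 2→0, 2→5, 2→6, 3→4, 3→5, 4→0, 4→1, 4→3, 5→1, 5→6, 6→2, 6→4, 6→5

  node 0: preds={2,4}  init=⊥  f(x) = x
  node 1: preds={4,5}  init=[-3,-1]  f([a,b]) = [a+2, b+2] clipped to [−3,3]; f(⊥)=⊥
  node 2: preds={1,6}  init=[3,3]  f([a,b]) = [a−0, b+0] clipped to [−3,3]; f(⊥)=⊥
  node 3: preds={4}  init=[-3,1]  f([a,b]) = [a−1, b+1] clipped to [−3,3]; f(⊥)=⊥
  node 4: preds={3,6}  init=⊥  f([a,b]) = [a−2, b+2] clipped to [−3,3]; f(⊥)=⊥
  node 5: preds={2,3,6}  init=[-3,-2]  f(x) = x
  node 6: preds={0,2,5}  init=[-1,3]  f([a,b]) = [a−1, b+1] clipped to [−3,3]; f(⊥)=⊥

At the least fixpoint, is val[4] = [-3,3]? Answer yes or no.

yes

Trace (14 dequeues):
  [1] u=0 | in [3,3] | out [3,3] | prev ⊥ | push {}
  [2] u=1 | in [-3,-2] | out [-3,0] | prev [-3,-1] | push {}
  [3] u=2 | in [-3,3] | out [-3,3] | prev [3,3] | push {0}
  [4] u=3 | in ⊥ | out [-3,1] | ==
  [5] u=4 | in [-3,3] | out [-3,3] | prev ⊥ | push {1,3}
  [6] u=5 | in [-3,3] | out [-3,3] | prev [-3,-2] | push {}
  [7] u=6 | in [-3,3] | out [-3,3] | prev [-1,3] | push {2,4,5}
  [8] u=0 | in [-3,3] | out [-3,3] | prev [3,3] | push {6}
  [9] u=1 | in [-3,3] | out [-3,3] | prev [-3,0] | push {}
  [10] u=3 | in [-3,3] | out [-3,3] | prev [-3,1] | push {}
  [11] u=2 | in [-3,3] | out [-3,3] | ==
  [12] u=4 | in [-3,3] | out [-3,3] | ==
  [13] u=5 | in [-3,3] | out [-3,3] | ==
  [14] u=6 | in [-3,3] | out [-3,3] | ==

Converged values:
  [0] [-3,3]
  [1] [-3,3]
  [2] [-3,3]
  [3] [-3,3]
  [4] [-3,3]
  [5] [-3,3]
  [6] [-3,3]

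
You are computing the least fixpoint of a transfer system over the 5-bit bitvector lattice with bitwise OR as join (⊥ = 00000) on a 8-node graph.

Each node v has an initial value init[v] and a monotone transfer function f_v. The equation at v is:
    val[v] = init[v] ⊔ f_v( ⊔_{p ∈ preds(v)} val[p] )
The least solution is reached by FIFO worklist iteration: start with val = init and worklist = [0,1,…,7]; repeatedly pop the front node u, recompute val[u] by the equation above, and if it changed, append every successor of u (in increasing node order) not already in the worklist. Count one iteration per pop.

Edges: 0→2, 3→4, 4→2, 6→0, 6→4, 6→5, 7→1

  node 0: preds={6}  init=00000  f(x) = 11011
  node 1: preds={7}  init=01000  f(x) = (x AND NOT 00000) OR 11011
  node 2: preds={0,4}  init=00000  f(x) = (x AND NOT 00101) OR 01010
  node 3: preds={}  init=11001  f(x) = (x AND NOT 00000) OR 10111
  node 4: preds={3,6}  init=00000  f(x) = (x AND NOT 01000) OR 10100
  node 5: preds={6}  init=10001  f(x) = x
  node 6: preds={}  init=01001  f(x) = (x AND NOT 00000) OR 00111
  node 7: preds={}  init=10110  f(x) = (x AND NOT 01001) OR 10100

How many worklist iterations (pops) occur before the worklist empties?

Worklist (12 pops):
  #1 pop 0: in=01001 → 11011 (was 00000); enqueue []
  #2 pop 1: in=10110 → 11111 (was 01000); enqueue []
  #3 pop 2: in=11011 → 11010 (was 00000); enqueue []
  #4 pop 3: in=00000 → 11111 (was 11001); enqueue []
  #5 pop 4: in=11111 → 10111 (was 00000); enqueue [2]
  #6 pop 5: in=01001 → 11001 (was 10001); enqueue []
  #7 pop 6: in=00000 → 01111 (was 01001); enqueue [0,4,5]
  #8 pop 7: in=00000 → 10110 (no change)
  #9 pop 2: in=11111 → 11010 (no change)
  #10 pop 0: in=01111 → 11011 (no change)
  #11 pop 4: in=11111 → 10111 (no change)
  #12 pop 5: in=01111 → 11111 (was 11001); enqueue []

Fixpoint:
  val[0] = 11011
  val[1] = 11111
  val[2] = 11010
  val[3] = 11111
  val[4] = 10111
  val[5] = 11111
  val[6] = 01111
  val[7] = 10110

12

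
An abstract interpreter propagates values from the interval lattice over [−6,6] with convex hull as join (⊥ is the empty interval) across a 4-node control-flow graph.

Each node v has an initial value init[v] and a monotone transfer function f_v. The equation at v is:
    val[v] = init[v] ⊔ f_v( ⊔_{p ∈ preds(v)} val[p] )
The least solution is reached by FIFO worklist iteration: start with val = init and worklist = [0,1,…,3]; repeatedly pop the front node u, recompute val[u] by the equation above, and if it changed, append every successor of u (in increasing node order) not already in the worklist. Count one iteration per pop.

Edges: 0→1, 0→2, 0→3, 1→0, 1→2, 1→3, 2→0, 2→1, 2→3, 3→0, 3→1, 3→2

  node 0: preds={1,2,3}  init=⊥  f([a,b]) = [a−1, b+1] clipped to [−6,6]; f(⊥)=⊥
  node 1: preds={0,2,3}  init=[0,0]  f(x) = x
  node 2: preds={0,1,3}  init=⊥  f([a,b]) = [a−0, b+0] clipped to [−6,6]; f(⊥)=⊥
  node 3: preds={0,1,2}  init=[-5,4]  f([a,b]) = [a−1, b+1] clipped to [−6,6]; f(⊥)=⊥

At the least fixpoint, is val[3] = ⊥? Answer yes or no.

Trace (10 dequeues):
  [1] u=0 | in [-5,4] | out [-6,5] | prev ⊥ | push {}
  [2] u=1 | in [-6,5] | out [-6,5] | prev [0,0] | push {0}
  [3] u=2 | in [-6,5] | out [-6,5] | prev ⊥ | push {1}
  [4] u=3 | in [-6,5] | out [-6,6] | prev [-5,4] | push {2}
  [5] u=0 | in [-6,6] | out [-6,6] | prev [-6,5] | push {3}
  [6] u=1 | in [-6,6] | out [-6,6] | prev [-6,5] | push {0}
  [7] u=2 | in [-6,6] | out [-6,6] | prev [-6,5] | push {1}
  [8] u=3 | in [-6,6] | out [-6,6] | ==
  [9] u=0 | in [-6,6] | out [-6,6] | ==
  [10] u=1 | in [-6,6] | out [-6,6] | ==

Converged values:
  [0] [-6,6]
  [1] [-6,6]
  [2] [-6,6]
  [3] [-6,6]

no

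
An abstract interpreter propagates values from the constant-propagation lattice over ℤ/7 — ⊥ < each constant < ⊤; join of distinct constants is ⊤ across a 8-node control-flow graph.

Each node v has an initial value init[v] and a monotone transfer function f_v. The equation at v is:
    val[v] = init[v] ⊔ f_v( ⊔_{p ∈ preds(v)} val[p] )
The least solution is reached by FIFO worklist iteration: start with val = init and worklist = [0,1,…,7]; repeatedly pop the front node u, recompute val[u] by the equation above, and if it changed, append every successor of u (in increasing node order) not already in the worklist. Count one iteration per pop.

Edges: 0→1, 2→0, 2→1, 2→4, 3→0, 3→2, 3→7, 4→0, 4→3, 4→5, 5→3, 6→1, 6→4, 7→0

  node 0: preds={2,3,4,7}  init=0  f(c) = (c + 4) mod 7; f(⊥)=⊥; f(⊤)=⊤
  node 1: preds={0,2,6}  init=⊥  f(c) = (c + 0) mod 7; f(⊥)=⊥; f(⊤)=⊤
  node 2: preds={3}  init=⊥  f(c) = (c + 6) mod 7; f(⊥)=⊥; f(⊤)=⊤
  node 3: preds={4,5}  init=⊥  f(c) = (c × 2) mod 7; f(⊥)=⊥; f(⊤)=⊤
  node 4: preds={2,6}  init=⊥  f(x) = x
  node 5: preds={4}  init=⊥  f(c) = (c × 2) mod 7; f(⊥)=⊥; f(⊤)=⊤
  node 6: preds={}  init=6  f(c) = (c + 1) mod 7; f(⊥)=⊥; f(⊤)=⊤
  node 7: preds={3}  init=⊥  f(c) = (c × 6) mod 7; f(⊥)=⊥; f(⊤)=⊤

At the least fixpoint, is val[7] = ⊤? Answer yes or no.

Iteration log — 21 steps:
  step 1. node 0  ⊔preds=⊥  new=0  stable
  step 2. node 1  ⊔preds=⊤  new=⊤  old=⊥  +wl: 
  step 3. node 2  ⊔preds=⊥  new=⊥  stable
  step 4. node 3  ⊔preds=⊥  new=⊥  stable
  step 5. node 4  ⊔preds=6  new=6  old=⊥  +wl: 0,3
  step 6. node 5  ⊔preds=6  new=5  old=⊥  +wl: 
  step 7. node 6  ⊔preds=⊥  new=6  stable
  step 8. node 7  ⊔preds=⊥  new=⊥  stable
  step 9. node 0  ⊔preds=6  new=⊤  old=0  +wl: 1
  step 10. node 3  ⊔preds=⊤  new=⊤  old=⊥  +wl: 0,2,7
  step 11. node 1  ⊔preds=⊤  new=⊤  stable
  step 12. node 0  ⊔preds=⊤  new=⊤  stable
  step 13. node 2  ⊔preds=⊤  new=⊤  old=⊥  +wl: 0,1,4
  step 14. node 7  ⊔preds=⊤  new=⊤  old=⊥  +wl: 
  step 15. node 0  ⊔preds=⊤  new=⊤  stable
  step 16. node 1  ⊔preds=⊤  new=⊤  stable
  step 17. node 4  ⊔preds=⊤  new=⊤  old=6  +wl: 0,3,5
  step 18. node 0  ⊔preds=⊤  new=⊤  stable
  step 19. node 3  ⊔preds=⊤  new=⊤  stable
  step 20. node 5  ⊔preds=⊤  new=⊤  old=5  +wl: 3
  step 21. node 3  ⊔preds=⊤  new=⊤  stable

Least fixpoint reached:
  node 0: ⊤
  node 1: ⊤
  node 2: ⊤
  node 3: ⊤
  node 4: ⊤
  node 5: ⊤
  node 6: 6
  node 7: ⊤

yes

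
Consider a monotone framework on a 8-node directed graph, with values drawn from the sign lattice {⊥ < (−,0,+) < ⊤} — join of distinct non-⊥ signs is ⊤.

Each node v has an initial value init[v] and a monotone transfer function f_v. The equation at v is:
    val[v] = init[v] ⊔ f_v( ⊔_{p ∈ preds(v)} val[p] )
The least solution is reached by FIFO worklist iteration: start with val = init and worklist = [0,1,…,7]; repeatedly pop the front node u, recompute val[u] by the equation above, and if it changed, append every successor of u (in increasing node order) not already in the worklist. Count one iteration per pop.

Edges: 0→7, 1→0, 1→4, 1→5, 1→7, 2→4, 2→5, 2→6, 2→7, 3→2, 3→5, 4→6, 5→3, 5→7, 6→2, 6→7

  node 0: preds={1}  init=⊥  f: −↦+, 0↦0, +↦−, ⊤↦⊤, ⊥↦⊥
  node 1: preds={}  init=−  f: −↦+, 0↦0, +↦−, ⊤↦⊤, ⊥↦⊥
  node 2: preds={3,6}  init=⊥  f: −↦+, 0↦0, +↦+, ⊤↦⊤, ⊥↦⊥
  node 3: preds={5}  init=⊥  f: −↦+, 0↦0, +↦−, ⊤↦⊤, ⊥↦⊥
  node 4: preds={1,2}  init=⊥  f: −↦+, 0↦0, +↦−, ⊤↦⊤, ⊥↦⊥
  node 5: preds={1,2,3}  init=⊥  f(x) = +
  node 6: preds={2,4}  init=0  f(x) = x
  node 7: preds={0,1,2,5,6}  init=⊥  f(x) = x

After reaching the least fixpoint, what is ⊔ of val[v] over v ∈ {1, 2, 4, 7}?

Iteration log — 14 steps:
  step 1. node 0  ⊔preds=−  new=+  old=⊥  +wl: 
  step 2. node 1  ⊔preds=⊥  new=−  stable
  step 3. node 2  ⊔preds=0  new=0  old=⊥  +wl: 
  step 4. node 3  ⊔preds=⊥  new=⊥  stable
  step 5. node 4  ⊔preds=⊤  new=⊤  old=⊥  +wl: 
  step 6. node 5  ⊔preds=⊤  new=+  old=⊥  +wl: 3
  step 7. node 6  ⊔preds=⊤  new=⊤  old=0  +wl: 2
  step 8. node 7  ⊔preds=⊤  new=⊤  old=⊥  +wl: 
  step 9. node 3  ⊔preds=+  new=−  old=⊥  +wl: 5
  step 10. node 2  ⊔preds=⊤  new=⊤  old=0  +wl: 4,6,7
  step 11. node 5  ⊔preds=⊤  new=+  stable
  step 12. node 4  ⊔preds=⊤  new=⊤  stable
  step 13. node 6  ⊔preds=⊤  new=⊤  stable
  step 14. node 7  ⊔preds=⊤  new=⊤  stable

Least fixpoint reached:
  node 0: +
  node 1: −
  node 2: ⊤
  node 3: −
  node 4: ⊤
  node 5: +
  node 6: ⊤
  node 7: ⊤

⊤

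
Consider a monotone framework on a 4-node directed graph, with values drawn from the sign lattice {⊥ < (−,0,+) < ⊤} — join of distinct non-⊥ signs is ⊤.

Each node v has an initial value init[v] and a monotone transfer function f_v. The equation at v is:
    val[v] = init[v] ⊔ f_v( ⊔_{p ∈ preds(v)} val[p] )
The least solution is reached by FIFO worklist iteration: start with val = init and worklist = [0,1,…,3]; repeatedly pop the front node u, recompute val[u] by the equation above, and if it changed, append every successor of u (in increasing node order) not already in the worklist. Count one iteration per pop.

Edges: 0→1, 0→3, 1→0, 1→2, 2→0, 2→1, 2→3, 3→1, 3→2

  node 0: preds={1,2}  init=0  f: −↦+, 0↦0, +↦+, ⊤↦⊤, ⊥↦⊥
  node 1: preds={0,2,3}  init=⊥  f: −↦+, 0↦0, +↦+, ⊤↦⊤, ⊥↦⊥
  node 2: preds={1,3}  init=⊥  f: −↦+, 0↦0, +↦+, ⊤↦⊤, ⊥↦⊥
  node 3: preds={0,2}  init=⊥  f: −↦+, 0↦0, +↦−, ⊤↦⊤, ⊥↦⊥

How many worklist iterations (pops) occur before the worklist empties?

7

Worklist (7 pops):
  #1 pop 0: in=⊥ → 0 (no change)
  #2 pop 1: in=0 → 0 (was ⊥); enqueue [0]
  #3 pop 2: in=0 → 0 (was ⊥); enqueue [1]
  #4 pop 3: in=0 → 0 (was ⊥); enqueue [2]
  #5 pop 0: in=0 → 0 (no change)
  #6 pop 1: in=0 → 0 (no change)
  #7 pop 2: in=0 → 0 (no change)

Fixpoint:
  val[0] = 0
  val[1] = 0
  val[2] = 0
  val[3] = 0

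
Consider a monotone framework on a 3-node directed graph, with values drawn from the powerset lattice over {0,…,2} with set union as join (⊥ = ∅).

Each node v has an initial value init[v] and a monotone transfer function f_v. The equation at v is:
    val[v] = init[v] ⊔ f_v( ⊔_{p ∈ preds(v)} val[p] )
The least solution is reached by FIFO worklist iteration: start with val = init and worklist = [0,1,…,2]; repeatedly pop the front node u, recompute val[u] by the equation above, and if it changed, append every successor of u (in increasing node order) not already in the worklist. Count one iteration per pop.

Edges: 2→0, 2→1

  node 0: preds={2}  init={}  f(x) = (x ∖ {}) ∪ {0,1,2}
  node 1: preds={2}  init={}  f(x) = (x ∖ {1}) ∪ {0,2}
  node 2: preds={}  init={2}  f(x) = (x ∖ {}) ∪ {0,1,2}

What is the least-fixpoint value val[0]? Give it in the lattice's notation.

Worklist (5 pops):
  #1 pop 0: in={2} → {0,1,2} (was {}); enqueue []
  #2 pop 1: in={2} → {0,2} (was {}); enqueue []
  #3 pop 2: in={} → {0,1,2} (was {2}); enqueue [0,1]
  #4 pop 0: in={0,1,2} → {0,1,2} (no change)
  #5 pop 1: in={0,1,2} → {0,2} (no change)

Fixpoint:
  val[0] = {0,1,2}
  val[1] = {0,2}
  val[2] = {0,1,2}

{0,1,2}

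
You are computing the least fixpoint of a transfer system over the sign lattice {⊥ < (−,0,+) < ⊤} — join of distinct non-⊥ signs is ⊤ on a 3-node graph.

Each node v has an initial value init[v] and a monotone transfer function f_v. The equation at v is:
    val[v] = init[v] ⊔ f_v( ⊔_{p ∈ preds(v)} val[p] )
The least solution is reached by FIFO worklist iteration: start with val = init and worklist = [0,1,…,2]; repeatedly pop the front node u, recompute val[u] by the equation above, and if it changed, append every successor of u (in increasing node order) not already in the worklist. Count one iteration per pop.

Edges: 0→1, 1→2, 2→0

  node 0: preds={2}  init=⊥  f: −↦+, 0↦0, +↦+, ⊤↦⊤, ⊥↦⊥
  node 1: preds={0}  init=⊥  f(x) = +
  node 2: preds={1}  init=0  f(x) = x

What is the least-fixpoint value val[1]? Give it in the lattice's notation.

+

Trace (5 dequeues):
  [1] u=0 | in 0 | out 0 | prev ⊥ | push {}
  [2] u=1 | in 0 | out + | prev ⊥ | push {}
  [3] u=2 | in + | out ⊤ | prev 0 | push {0}
  [4] u=0 | in ⊤ | out ⊤ | prev 0 | push {1}
  [5] u=1 | in ⊤ | out + | ==

Converged values:
  [0] ⊤
  [1] +
  [2] ⊤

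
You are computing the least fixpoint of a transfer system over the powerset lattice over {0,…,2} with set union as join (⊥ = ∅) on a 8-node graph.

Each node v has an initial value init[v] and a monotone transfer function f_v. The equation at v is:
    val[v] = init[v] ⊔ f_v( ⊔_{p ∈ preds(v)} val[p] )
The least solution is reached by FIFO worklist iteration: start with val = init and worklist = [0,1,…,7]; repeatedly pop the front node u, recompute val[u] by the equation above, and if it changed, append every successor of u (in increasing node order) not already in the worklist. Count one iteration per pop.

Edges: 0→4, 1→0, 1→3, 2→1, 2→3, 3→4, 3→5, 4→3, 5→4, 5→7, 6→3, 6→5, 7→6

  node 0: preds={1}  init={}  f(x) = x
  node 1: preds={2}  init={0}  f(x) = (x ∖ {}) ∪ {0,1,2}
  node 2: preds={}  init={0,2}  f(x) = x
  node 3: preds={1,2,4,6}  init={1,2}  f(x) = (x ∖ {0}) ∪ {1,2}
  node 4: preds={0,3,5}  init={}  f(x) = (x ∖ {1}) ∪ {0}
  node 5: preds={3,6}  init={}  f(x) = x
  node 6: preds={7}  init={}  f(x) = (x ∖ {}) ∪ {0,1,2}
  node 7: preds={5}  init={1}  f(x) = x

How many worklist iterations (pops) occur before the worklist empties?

Iteration log — 16 steps:
  step 1. node 0  ⊔preds={0}  new={0}  old={}  +wl: 
  step 2. node 1  ⊔preds={0,2}  new={0,1,2}  old={0}  +wl: 0
  step 3. node 2  ⊔preds={}  new={0,2}  stable
  step 4. node 3  ⊔preds={0,1,2}  new={1,2}  stable
  step 5. node 4  ⊔preds={0,1,2}  new={0,2}  old={}  +wl: 3
  step 6. node 5  ⊔preds={1,2}  new={1,2}  old={}  +wl: 4
  step 7. node 6  ⊔preds={1}  new={0,1,2}  old={}  +wl: 5
  step 8. node 7  ⊔preds={1,2}  new={1,2}  old={1}  +wl: 6
  step 9. node 0  ⊔preds={0,1,2}  new={0,1,2}  old={0}  +wl: 
  step 10. node 3  ⊔preds={0,1,2}  new={1,2}  stable
  step 11. node 4  ⊔preds={0,1,2}  new={0,2}  stable
  step 12. node 5  ⊔preds={0,1,2}  new={0,1,2}  old={1,2}  +wl: 4,7
  step 13. node 6  ⊔preds={1,2}  new={0,1,2}  stable
  step 14. node 4  ⊔preds={0,1,2}  new={0,2}  stable
  step 15. node 7  ⊔preds={0,1,2}  new={0,1,2}  old={1,2}  +wl: 6
  step 16. node 6  ⊔preds={0,1,2}  new={0,1,2}  stable

Least fixpoint reached:
  node 0: {0,1,2}
  node 1: {0,1,2}
  node 2: {0,2}
  node 3: {1,2}
  node 4: {0,2}
  node 5: {0,1,2}
  node 6: {0,1,2}
  node 7: {0,1,2}

16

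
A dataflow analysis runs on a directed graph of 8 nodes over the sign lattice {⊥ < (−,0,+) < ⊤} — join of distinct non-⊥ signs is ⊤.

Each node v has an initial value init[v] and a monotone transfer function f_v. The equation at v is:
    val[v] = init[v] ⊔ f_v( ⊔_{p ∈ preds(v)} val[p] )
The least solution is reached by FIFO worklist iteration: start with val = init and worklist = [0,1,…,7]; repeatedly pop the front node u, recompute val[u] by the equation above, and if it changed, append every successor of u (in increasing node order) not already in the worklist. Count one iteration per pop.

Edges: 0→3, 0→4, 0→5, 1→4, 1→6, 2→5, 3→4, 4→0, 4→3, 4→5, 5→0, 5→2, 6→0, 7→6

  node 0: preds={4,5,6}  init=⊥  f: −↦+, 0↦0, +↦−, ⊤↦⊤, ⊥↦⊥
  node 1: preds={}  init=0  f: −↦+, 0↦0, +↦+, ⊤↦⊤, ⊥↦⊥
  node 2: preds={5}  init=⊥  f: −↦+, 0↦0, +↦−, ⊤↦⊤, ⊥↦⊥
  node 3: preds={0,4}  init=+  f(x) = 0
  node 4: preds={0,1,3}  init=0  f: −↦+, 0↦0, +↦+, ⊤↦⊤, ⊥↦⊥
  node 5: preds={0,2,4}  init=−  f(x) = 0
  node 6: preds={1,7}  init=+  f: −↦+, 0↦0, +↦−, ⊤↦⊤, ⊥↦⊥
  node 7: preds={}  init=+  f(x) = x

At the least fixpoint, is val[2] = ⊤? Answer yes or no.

Trace (12 dequeues):
  [1] u=0 | in ⊤ | out ⊤ | prev ⊥ | push {}
  [2] u=1 | in ⊥ | out 0 | ==
  [3] u=2 | in − | out + | prev ⊥ | push {}
  [4] u=3 | in ⊤ | out ⊤ | prev + | push {}
  [5] u=4 | in ⊤ | out ⊤ | prev 0 | push {0,3}
  [6] u=5 | in ⊤ | out ⊤ | prev − | push {2}
  [7] u=6 | in ⊤ | out ⊤ | prev + | push {}
  [8] u=7 | in ⊥ | out + | ==
  [9] u=0 | in ⊤ | out ⊤ | ==
  [10] u=3 | in ⊤ | out ⊤ | ==
  [11] u=2 | in ⊤ | out ⊤ | prev + | push {5}
  [12] u=5 | in ⊤ | out ⊤ | ==

Converged values:
  [0] ⊤
  [1] 0
  [2] ⊤
  [3] ⊤
  [4] ⊤
  [5] ⊤
  [6] ⊤
  [7] +

yes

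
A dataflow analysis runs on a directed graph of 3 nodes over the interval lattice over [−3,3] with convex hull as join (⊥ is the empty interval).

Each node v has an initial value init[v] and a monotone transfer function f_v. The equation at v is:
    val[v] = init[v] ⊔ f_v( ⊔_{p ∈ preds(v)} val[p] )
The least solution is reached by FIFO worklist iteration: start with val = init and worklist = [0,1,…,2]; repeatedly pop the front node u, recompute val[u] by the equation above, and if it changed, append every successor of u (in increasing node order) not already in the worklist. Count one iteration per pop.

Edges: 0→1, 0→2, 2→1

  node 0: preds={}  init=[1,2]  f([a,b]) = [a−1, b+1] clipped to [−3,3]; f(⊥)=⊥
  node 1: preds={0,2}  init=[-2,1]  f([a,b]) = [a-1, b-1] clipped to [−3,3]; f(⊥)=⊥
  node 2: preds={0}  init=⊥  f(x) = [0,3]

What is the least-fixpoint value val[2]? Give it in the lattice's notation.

[0,3]

Worklist (4 pops):
  #1 pop 0: in=⊥ → [1,2] (no change)
  #2 pop 1: in=[1,2] → [-2,1] (no change)
  #3 pop 2: in=[1,2] → [0,3] (was ⊥); enqueue [1]
  #4 pop 1: in=[0,3] → [-2,2] (was [-2,1]); enqueue []

Fixpoint:
  val[0] = [1,2]
  val[1] = [-2,2]
  val[2] = [0,3]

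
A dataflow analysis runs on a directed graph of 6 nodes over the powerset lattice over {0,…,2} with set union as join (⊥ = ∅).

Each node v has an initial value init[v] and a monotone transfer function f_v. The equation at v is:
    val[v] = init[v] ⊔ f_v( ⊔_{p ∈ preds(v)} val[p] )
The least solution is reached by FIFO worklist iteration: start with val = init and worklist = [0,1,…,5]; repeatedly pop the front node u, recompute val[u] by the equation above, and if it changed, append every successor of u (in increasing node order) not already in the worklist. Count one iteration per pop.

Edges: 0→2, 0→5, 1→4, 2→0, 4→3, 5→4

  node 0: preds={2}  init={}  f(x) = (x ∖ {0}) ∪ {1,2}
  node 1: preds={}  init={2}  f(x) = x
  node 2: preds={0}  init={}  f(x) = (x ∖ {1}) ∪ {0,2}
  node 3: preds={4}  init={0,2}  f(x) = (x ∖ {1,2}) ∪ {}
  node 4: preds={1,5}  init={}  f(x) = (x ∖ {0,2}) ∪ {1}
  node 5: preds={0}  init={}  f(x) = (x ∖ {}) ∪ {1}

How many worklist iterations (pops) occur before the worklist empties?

9

Worklist (9 pops):
  #1 pop 0: in={} → {1,2} (was {}); enqueue []
  #2 pop 1: in={} → {2} (no change)
  #3 pop 2: in={1,2} → {0,2} (was {}); enqueue [0]
  #4 pop 3: in={} → {0,2} (no change)
  #5 pop 4: in={2} → {1} (was {}); enqueue [3]
  #6 pop 5: in={1,2} → {1,2} (was {}); enqueue [4]
  #7 pop 0: in={0,2} → {1,2} (no change)
  #8 pop 3: in={1} → {0,2} (no change)
  #9 pop 4: in={1,2} → {1} (no change)

Fixpoint:
  val[0] = {1,2}
  val[1] = {2}
  val[2] = {0,2}
  val[3] = {0,2}
  val[4] = {1}
  val[5] = {1,2}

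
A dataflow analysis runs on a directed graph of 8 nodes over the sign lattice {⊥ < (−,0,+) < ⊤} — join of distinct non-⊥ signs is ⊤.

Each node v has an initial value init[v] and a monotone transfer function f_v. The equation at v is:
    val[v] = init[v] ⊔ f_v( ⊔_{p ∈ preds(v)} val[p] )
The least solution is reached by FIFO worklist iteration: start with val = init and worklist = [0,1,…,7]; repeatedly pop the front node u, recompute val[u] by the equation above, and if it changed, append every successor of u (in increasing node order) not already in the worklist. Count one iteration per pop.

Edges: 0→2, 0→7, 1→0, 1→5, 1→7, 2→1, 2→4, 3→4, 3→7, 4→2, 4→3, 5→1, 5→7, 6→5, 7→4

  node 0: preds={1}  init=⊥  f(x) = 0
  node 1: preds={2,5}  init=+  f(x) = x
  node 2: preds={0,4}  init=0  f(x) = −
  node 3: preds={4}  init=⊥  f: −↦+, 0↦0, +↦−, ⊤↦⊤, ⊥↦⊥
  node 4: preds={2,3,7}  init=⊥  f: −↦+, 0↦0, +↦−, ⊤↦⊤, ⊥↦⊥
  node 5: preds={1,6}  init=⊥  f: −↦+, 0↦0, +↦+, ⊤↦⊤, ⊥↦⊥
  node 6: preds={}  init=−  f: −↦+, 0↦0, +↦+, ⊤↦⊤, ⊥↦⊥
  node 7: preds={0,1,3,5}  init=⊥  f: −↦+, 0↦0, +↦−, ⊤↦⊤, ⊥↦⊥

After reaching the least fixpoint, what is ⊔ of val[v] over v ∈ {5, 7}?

⊤

Iteration log — 14 steps:
  step 1. node 0  ⊔preds=+  new=0  old=⊥  +wl: 
  step 2. node 1  ⊔preds=0  new=⊤  old=+  +wl: 0
  step 3. node 2  ⊔preds=0  new=⊤  old=0  +wl: 1
  step 4. node 3  ⊔preds=⊥  new=⊥  stable
  step 5. node 4  ⊔preds=⊤  new=⊤  old=⊥  +wl: 2,3
  step 6. node 5  ⊔preds=⊤  new=⊤  old=⊥  +wl: 
  step 7. node 6  ⊔preds=⊥  new=−  stable
  step 8. node 7  ⊔preds=⊤  new=⊤  old=⊥  +wl: 4
  step 9. node 0  ⊔preds=⊤  new=0  stable
  step 10. node 1  ⊔preds=⊤  new=⊤  stable
  step 11. node 2  ⊔preds=⊤  new=⊤  stable
  step 12. node 3  ⊔preds=⊤  new=⊤  old=⊥  +wl: 7
  step 13. node 4  ⊔preds=⊤  new=⊤  stable
  step 14. node 7  ⊔preds=⊤  new=⊤  stable

Least fixpoint reached:
  node 0: 0
  node 1: ⊤
  node 2: ⊤
  node 3: ⊤
  node 4: ⊤
  node 5: ⊤
  node 6: −
  node 7: ⊤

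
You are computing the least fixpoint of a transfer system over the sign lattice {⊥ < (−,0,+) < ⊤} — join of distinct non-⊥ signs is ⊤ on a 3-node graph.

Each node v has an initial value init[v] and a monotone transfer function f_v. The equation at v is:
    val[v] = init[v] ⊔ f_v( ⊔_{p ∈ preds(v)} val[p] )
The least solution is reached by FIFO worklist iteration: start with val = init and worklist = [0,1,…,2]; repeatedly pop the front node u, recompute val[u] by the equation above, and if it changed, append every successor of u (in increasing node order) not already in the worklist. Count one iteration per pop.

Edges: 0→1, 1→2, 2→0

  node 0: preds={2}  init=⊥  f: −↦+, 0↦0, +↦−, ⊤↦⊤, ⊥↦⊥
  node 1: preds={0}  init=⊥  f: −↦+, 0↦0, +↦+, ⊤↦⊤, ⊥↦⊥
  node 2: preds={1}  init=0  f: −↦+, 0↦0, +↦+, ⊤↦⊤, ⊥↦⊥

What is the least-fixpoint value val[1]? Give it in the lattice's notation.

0

Worklist (3 pops):
  #1 pop 0: in=0 → 0 (was ⊥); enqueue []
  #2 pop 1: in=0 → 0 (was ⊥); enqueue []
  #3 pop 2: in=0 → 0 (no change)

Fixpoint:
  val[0] = 0
  val[1] = 0
  val[2] = 0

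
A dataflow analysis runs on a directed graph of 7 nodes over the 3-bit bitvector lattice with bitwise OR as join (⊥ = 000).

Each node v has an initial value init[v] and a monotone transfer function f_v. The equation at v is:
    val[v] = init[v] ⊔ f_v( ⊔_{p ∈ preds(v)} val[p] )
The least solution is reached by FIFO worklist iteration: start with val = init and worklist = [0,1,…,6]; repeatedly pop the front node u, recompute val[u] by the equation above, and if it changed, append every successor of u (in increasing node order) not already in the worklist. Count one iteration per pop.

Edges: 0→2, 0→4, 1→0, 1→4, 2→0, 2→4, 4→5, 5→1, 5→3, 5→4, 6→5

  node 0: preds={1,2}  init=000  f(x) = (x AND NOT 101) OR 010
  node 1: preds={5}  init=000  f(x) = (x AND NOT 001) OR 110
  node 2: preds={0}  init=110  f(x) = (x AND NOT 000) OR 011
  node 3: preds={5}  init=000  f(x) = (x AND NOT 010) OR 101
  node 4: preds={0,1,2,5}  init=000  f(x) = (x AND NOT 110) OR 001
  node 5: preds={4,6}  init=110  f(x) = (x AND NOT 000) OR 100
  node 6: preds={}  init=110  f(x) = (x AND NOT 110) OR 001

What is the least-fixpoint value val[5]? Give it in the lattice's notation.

111

Worklist (12 pops):
  #1 pop 0: in=110 → 010 (was 000); enqueue []
  #2 pop 1: in=110 → 110 (was 000); enqueue [0]
  #3 pop 2: in=010 → 111 (was 110); enqueue []
  #4 pop 3: in=110 → 101 (was 000); enqueue []
  #5 pop 4: in=111 → 001 (was 000); enqueue []
  #6 pop 5: in=111 → 111 (was 110); enqueue [1,3,4]
  #7 pop 6: in=000 → 111 (was 110); enqueue [5]
  #8 pop 0: in=111 → 010 (no change)
  #9 pop 1: in=111 → 110 (no change)
  #10 pop 3: in=111 → 101 (no change)
  #11 pop 4: in=111 → 001 (no change)
  #12 pop 5: in=111 → 111 (no change)

Fixpoint:
  val[0] = 010
  val[1] = 110
  val[2] = 111
  val[3] = 101
  val[4] = 001
  val[5] = 111
  val[6] = 111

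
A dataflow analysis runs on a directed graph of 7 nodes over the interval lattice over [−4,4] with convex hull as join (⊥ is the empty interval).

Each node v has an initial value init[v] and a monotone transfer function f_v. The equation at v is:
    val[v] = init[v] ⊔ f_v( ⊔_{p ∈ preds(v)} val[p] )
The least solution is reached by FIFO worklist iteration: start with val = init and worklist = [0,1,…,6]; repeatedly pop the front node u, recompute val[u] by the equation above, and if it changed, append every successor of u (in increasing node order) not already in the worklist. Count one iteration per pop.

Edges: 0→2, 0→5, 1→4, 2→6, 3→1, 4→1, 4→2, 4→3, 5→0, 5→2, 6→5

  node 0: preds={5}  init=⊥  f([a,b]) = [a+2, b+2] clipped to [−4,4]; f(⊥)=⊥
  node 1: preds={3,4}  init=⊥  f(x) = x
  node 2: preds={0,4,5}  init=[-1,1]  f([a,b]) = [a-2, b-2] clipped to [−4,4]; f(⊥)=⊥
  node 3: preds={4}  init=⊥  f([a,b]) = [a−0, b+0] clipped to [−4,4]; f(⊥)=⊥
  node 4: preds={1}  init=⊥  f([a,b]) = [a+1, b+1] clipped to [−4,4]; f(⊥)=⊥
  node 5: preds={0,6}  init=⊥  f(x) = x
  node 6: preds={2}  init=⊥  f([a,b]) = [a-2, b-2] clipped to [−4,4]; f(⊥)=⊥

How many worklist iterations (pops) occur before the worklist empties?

Trace (22 dequeues):
  [1] u=0 | in ⊥ | out ⊥ | ==
  [2] u=1 | in ⊥ | out ⊥ | ==
  [3] u=2 | in ⊥ | out [-1,1] | ==
  [4] u=3 | in ⊥ | out ⊥ | ==
  [5] u=4 | in ⊥ | out ⊥ | ==
  [6] u=5 | in ⊥ | out ⊥ | ==
  [7] u=6 | in [-1,1] | out [-3,-1] | prev ⊥ | push {5}
  [8] u=5 | in [-3,-1] | out [-3,-1] | prev ⊥ | push {0,2}
  [9] u=0 | in [-3,-1] | out [-1,1] | prev ⊥ | push {5}
  [10] u=2 | in [-3,1] | out [-4,1] | prev [-1,1] | push {6}
  [11] u=5 | in [-3,1] | out [-3,1] | prev [-3,-1] | push {0,2}
  [12] u=6 | in [-4,1] | out [-4,-1] | prev [-3,-1] | push {5}
  [13] u=0 | in [-3,1] | out [-1,3] | prev [-1,1] | push {}
  [14] u=2 | in [-3,3] | out [-4,1] | ==
  [15] u=5 | in [-4,3] | out [-4,3] | prev [-3,1] | push {0,2}
  [16] u=0 | in [-4,3] | out [-2,4] | prev [-1,3] | push {5}
  [17] u=2 | in [-4,4] | out [-4,2] | prev [-4,1] | push {6}
  [18] u=5 | in [-4,4] | out [-4,4] | prev [-4,3] | push {0,2}
  [19] u=6 | in [-4,2] | out [-4,0] | prev [-4,-1] | push {5}
  [20] u=0 | in [-4,4] | out [-2,4] | ==
  [21] u=2 | in [-4,4] | out [-4,2] | ==
  [22] u=5 | in [-4,4] | out [-4,4] | ==

Converged values:
  [0] [-2,4]
  [1] ⊥
  [2] [-4,2]
  [3] ⊥
  [4] ⊥
  [5] [-4,4]
  [6] [-4,0]

22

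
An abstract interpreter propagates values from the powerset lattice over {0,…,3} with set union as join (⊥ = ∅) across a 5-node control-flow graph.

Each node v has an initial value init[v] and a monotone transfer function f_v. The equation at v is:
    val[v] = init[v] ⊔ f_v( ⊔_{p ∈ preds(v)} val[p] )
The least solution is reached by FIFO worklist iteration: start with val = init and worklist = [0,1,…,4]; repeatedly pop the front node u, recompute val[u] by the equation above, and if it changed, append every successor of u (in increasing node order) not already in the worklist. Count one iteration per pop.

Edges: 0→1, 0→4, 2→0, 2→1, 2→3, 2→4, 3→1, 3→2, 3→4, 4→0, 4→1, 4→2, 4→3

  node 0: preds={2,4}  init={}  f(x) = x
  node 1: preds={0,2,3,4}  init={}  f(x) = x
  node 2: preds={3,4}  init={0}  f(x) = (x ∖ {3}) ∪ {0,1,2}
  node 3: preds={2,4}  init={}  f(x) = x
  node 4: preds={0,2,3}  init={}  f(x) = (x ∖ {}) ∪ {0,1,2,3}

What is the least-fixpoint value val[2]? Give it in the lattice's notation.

Worklist (12 pops):
  #1 pop 0: in={0} → {0} (was {}); enqueue []
  #2 pop 1: in={0} → {0} (was {}); enqueue []
  #3 pop 2: in={} → {0,1,2} (was {0}); enqueue [0,1]
  #4 pop 3: in={0,1,2} → {0,1,2} (was {}); enqueue [2]
  #5 pop 4: in={0,1,2} → {0,1,2,3} (was {}); enqueue [3]
  #6 pop 0: in={0,1,2,3} → {0,1,2,3} (was {0}); enqueue [4]
  #7 pop 1: in={0,1,2,3} → {0,1,2,3} (was {0}); enqueue []
  #8 pop 2: in={0,1,2,3} → {0,1,2} (no change)
  #9 pop 3: in={0,1,2,3} → {0,1,2,3} (was {0,1,2}); enqueue [1,2]
  #10 pop 4: in={0,1,2,3} → {0,1,2,3} (no change)
  #11 pop 1: in={0,1,2,3} → {0,1,2,3} (no change)
  #12 pop 2: in={0,1,2,3} → {0,1,2} (no change)

Fixpoint:
  val[0] = {0,1,2,3}
  val[1] = {0,1,2,3}
  val[2] = {0,1,2}
  val[3] = {0,1,2,3}
  val[4] = {0,1,2,3}

{0,1,2}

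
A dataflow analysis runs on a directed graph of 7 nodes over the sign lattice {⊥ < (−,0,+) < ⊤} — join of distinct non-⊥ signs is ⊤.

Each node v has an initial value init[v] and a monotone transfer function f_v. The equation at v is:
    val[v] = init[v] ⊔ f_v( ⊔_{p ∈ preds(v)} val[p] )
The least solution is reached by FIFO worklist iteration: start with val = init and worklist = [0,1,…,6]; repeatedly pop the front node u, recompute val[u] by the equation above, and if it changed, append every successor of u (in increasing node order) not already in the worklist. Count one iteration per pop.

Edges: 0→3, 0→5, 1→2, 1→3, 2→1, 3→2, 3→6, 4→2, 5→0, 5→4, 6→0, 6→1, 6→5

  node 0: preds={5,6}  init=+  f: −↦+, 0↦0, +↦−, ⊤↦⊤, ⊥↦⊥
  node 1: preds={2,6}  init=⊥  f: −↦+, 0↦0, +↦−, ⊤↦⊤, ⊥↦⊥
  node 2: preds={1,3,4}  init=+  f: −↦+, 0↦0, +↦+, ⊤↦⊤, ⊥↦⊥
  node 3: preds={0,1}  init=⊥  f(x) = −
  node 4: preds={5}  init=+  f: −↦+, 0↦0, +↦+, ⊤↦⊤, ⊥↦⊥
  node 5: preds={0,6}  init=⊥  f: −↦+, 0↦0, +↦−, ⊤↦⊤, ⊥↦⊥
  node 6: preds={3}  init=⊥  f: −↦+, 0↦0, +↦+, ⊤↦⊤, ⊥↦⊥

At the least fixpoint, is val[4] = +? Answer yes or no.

no

Iteration log — 16 steps:
  step 1. node 0  ⊔preds=⊥  new=+  stable
  step 2. node 1  ⊔preds=+  new=−  old=⊥  +wl: 
  step 3. node 2  ⊔preds=⊤  new=⊤  old=+  +wl: 1
  step 4. node 3  ⊔preds=⊤  new=−  old=⊥  +wl: 2
  step 5. node 4  ⊔preds=⊥  new=+  stable
  step 6. node 5  ⊔preds=+  new=−  old=⊥  +wl: 0,4
  step 7. node 6  ⊔preds=−  new=+  old=⊥  +wl: 5
  step 8. node 1  ⊔preds=⊤  new=⊤  old=−  +wl: 3
  step 9. node 2  ⊔preds=⊤  new=⊤  stable
  step 10. node 0  ⊔preds=⊤  new=⊤  old=+  +wl: 
  step 11. node 4  ⊔preds=−  new=+  stable
  step 12. node 5  ⊔preds=⊤  new=⊤  old=−  +wl: 0,4
  step 13. node 3  ⊔preds=⊤  new=−  stable
  step 14. node 0  ⊔preds=⊤  new=⊤  stable
  step 15. node 4  ⊔preds=⊤  new=⊤  old=+  +wl: 2
  step 16. node 2  ⊔preds=⊤  new=⊤  stable

Least fixpoint reached:
  node 0: ⊤
  node 1: ⊤
  node 2: ⊤
  node 3: −
  node 4: ⊤
  node 5: ⊤
  node 6: +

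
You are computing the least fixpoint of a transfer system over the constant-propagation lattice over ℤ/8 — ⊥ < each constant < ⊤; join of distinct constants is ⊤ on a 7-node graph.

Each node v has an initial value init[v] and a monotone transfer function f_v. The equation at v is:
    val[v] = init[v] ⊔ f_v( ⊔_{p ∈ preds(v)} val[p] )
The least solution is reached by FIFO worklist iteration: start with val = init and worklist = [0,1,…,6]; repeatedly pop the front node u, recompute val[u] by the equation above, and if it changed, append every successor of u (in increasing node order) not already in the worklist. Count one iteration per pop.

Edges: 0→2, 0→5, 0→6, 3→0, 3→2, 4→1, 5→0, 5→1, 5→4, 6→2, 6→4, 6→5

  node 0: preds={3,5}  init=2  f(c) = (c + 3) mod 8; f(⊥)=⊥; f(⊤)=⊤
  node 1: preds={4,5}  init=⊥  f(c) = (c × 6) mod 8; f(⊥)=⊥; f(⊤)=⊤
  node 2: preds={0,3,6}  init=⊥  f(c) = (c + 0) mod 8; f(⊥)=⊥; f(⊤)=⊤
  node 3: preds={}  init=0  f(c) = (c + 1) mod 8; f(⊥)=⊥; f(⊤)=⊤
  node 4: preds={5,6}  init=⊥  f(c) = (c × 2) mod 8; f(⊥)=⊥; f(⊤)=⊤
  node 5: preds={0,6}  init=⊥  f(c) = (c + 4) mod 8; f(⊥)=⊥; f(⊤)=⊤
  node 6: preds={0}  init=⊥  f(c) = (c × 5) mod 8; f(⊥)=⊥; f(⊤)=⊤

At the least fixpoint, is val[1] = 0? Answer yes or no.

no

Iteration log — 13 steps:
  step 1. node 0  ⊔preds=0  new=⊤  old=2  +wl: 
  step 2. node 1  ⊔preds=⊥  new=⊥  stable
  step 3. node 2  ⊔preds=⊤  new=⊤  old=⊥  +wl: 
  step 4. node 3  ⊔preds=⊥  new=0  stable
  step 5. node 4  ⊔preds=⊥  new=⊥  stable
  step 6. node 5  ⊔preds=⊤  new=⊤  old=⊥  +wl: 0,1,4
  step 7. node 6  ⊔preds=⊤  new=⊤  old=⊥  +wl: 2,5
  step 8. node 0  ⊔preds=⊤  new=⊤  stable
  step 9. node 1  ⊔preds=⊤  new=⊤  old=⊥  +wl: 
  step 10. node 4  ⊔preds=⊤  new=⊤  old=⊥  +wl: 1
  step 11. node 2  ⊔preds=⊤  new=⊤  stable
  step 12. node 5  ⊔preds=⊤  new=⊤  stable
  step 13. node 1  ⊔preds=⊤  new=⊤  stable

Least fixpoint reached:
  node 0: ⊤
  node 1: ⊤
  node 2: ⊤
  node 3: 0
  node 4: ⊤
  node 5: ⊤
  node 6: ⊤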